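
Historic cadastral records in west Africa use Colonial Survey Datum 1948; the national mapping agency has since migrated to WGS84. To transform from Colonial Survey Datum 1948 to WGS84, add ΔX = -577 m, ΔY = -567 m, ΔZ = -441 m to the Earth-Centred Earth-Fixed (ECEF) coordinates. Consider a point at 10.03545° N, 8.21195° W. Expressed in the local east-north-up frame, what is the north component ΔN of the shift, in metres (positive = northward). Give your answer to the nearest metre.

ΔN = -349 m

At φ = 10.03545°, λ = -8.21195°: sin φ = 0.174257, cos φ = 0.984700, sin λ = -0.142835, cos λ = 0.989746.
ΔN = −sin φ cos λ·ΔX − sin φ sin λ·ΔY + cos φ·ΔZ = −(0.174257)(0.989746)(-577) − (0.174257)(-0.142835)(-567) + (0.984700)(-441) = -348.85 m.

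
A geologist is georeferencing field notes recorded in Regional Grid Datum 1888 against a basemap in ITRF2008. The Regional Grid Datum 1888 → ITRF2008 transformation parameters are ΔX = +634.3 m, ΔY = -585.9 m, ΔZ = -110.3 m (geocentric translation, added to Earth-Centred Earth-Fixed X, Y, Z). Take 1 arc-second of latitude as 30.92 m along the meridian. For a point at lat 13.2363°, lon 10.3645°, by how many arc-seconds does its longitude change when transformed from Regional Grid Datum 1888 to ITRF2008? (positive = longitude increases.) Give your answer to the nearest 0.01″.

sin φ = 0.228968, cos φ = 0.973434, sin λ = 0.179910, cos λ = 0.983683.
East component: ΔE = −sin λ·ΔX + cos λ·ΔY = −(0.179910)(634.3) + (0.983683)(-585.9) = -690.46 m.
1° of latitude spans 3600 × 30.92 = 111312 m; at latitude φ, 1° of longitude spans that × cos φ = 108354.9 m, so Δλ = -690.46 / 108354.9 × 3600 = -22.940″.

Δλ = -22.94″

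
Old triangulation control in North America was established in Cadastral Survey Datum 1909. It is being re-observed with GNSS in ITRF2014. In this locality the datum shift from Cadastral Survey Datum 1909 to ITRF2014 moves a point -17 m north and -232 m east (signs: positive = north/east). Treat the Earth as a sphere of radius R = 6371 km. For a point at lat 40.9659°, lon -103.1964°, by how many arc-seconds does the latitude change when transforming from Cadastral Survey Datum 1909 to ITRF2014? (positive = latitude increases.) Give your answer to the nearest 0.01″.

On a sphere of radius R, 1 rad of latitude = R, so Δφ = ΔN / R = -17.0 / 6371000 = -2.6683e-06 rad = -0.550″.

Δφ = -0.55″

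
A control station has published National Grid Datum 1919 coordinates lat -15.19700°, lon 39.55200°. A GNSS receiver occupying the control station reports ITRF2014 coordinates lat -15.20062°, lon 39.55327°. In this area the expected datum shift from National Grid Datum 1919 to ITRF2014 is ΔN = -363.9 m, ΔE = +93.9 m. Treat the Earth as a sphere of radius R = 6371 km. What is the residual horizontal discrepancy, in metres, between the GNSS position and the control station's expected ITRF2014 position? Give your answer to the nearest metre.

Observed coordinate differences: Δφ = -0.00362°, Δλ = +0.00127°.
Converting to metres (1° lat = 111195 m, cos φ = 0.965030): observed ΔN = -402.5 m, observed ΔE = 136.3 m.
Subtracting the expected shift leaves a residual of -402.5 − (-363.9) = -38.6 m north and 136.3 − (93.9) = 42.4 m east.
Residual distance = √((-38.6)² + 42.4²) = 57.3 m.

57 m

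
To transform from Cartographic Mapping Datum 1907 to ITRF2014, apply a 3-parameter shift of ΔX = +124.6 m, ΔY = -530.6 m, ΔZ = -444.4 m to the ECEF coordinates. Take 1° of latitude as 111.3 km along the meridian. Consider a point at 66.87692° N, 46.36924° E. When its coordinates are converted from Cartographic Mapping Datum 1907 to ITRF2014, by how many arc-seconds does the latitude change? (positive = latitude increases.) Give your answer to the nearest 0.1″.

Δφ = 3.2″

sin φ = 0.919663, cos φ = 0.392708, sin λ = 0.723802, cos λ = 0.690008.
North component: ΔN = −sin φ cos λ·ΔX − sin φ sin λ·ΔY + cos φ·ΔZ = −(0.919663)(0.690008)(124.6) − (0.919663)(0.723802)(-530.6) + (0.392708)(-444.4) = 99.61 m.
1° of latitude spans 111300 m, so Δφ = 99.61 / 111300 × 3600 = 3.222″.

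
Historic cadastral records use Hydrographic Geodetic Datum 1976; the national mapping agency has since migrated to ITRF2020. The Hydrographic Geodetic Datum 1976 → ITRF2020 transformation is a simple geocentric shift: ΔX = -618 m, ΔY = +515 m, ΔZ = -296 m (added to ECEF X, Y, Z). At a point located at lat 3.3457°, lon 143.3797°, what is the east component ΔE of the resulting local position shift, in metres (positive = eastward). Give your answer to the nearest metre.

At φ = 3.3457°, λ = 143.3797°: sin φ = 0.058360, cos φ = 0.998296, sin λ = 0.596509, cos λ = -0.802606.
ΔE = −sin λ·ΔX + cos λ·ΔY = −(0.596509)·(-618) + (-0.802606)·(515) = -44.70 m.

ΔE = -45 m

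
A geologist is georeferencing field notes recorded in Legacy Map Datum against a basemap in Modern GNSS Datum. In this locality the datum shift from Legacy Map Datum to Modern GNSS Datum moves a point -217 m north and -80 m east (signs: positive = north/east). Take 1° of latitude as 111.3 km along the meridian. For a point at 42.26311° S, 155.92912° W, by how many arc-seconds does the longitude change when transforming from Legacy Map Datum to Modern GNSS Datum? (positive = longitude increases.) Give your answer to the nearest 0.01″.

At latitude -42.26311°, cos φ = 0.740064.
1° of longitude at this latitude = 111.3 × cos φ = 82.37 km, so Δλ = -80.0 / 82369.2 = -0.0009712° = -3.496″.

Δλ = -3.50″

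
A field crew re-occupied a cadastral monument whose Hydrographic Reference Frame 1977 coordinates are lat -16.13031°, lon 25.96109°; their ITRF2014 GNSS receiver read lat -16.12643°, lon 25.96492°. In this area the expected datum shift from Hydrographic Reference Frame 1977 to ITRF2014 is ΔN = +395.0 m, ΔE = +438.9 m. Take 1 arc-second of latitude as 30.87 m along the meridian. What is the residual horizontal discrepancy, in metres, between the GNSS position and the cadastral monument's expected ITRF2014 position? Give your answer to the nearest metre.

Observed coordinate differences: Δφ = +0.00388°, Δλ = +0.00383°.
Converting to metres (1° lat = 111132 m, cos φ = 0.960632): observed ΔN = 431.2 m, observed ΔE = 408.9 m.
Subtracting the expected shift leaves a residual of 431.2 − (395.0) = 36.2 m north and 408.9 − (438.9) = -30.0 m east.
Residual distance = √(36.2² + (-30.0)²) = 47.0 m.

47 m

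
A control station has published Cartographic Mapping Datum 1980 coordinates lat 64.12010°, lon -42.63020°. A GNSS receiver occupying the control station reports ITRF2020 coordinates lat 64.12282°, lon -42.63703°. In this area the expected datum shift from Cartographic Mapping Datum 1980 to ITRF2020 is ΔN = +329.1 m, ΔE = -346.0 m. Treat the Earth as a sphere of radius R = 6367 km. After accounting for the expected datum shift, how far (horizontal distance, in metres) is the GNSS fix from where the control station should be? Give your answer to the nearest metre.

Observed coordinate differences: Δφ = +0.00272°, Δλ = -0.00683°.
Converting to metres (1° lat = 111125 m, cos φ = 0.436486): observed ΔN = 302.3 m, observed ΔE = -331.3 m.
Subtracting the expected shift leaves a residual of 302.3 − (329.1) = -26.8 m north and -331.3 − (-346.0) = 14.7 m east.
Residual distance = √((-26.8)² + 14.7²) = 30.6 m.

31 m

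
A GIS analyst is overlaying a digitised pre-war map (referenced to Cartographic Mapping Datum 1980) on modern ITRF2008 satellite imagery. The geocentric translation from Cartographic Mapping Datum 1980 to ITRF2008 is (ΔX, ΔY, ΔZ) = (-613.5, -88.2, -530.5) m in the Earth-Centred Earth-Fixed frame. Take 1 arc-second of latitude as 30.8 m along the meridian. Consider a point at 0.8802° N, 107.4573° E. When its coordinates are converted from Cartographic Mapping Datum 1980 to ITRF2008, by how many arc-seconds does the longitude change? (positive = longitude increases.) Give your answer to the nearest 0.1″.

Δλ = 19.9″

sin φ = 0.015362, cos φ = 0.999882, sin λ = 0.953941, cos λ = -0.299995.
East component: ΔE = −sin λ·ΔX + cos λ·ΔY = −(0.953941)(-613.5) + (-0.299995)(-88.2) = 611.70 m.
1° of latitude spans 3600 × 30.80 = 110880 m; at latitude φ, 1° of longitude spans that × cos φ = 110866.9 m, so Δλ = 611.70 / 110866.9 × 3600 = 19.863″.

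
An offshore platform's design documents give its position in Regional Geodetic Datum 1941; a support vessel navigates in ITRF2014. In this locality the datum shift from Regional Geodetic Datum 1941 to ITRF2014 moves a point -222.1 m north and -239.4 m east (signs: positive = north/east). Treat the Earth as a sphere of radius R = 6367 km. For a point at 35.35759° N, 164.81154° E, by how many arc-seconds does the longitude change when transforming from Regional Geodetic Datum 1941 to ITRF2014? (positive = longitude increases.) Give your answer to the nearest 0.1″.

At latitude 35.35759°, cos φ = 0.815556.
One radian of longitude at latitude φ spans R cos φ, so Δλ = ΔE / (R cos φ) = -239.4 / (6367000 × 0.815556) = -4.6104e-05 rad = -9.510″.

Δλ = -9.5″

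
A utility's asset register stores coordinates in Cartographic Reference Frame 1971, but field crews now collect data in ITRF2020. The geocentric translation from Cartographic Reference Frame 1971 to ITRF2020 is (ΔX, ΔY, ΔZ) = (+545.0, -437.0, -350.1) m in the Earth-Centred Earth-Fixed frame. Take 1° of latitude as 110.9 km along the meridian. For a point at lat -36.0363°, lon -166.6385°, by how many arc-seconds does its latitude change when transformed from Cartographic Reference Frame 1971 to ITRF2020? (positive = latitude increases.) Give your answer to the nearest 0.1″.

sin φ = -0.588298, cos φ = 0.808644, sin λ = -0.231094, cos λ = -0.972931.
North component: ΔN = −sin φ cos λ·ΔX − sin φ sin λ·ΔY + cos φ·ΔZ = −(-0.588298)(-0.972931)(545.0) − (-0.588298)(-0.231094)(-437.0) + (0.808644)(-350.1) = -535.64 m.
1° of latitude spans 110900 m, so Δφ = -535.64 / 110900 × 3600 = -17.388″.

Δφ = -17.4″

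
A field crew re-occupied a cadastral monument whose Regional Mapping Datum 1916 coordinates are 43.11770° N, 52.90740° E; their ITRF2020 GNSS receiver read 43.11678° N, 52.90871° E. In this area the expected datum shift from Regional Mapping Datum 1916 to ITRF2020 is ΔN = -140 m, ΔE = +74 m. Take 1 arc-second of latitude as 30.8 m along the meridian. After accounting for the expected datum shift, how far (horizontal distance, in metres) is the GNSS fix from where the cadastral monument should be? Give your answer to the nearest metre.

Observed coordinate differences: Δφ = -0.00092°, Δλ = +0.00131°.
Converting to metres (1° lat = 110880 m, cos φ = 0.729951): observed ΔN = -102.0 m, observed ΔE = 106.0 m.
Subtracting the expected shift leaves a residual of -102.0 − (-140) = 38.0 m north and 106.0 − (74) = 32.0 m east.
Residual distance = √(38.0² + 32.0²) = 49.7 m.

50 m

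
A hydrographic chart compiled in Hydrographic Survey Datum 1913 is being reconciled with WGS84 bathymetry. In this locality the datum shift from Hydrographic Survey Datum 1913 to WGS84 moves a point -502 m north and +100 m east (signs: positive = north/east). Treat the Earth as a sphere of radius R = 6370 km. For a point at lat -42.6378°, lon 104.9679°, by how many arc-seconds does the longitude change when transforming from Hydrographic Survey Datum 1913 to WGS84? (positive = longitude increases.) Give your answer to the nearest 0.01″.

At latitude -42.6378°, cos φ = 0.735650.
One radian of longitude at latitude φ spans R cos φ, so Δλ = ΔE / (R cos φ) = 100.0 / (6370000 × 0.735650) = 2.1340e-05 rad = 4.402″.

Δλ = 4.40″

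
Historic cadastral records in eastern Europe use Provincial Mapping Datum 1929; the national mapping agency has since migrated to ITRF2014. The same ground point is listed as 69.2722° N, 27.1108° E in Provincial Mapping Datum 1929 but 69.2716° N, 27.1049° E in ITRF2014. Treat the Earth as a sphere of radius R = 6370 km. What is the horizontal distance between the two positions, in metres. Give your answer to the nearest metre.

Δφ = 69.2716° − 69.2722° = -0.0006°; Δλ = 27.1049° − 27.1108° = -0.0059°.
1° along a meridian = πR/180 = 111177 m.
ΔN = Δφ × 111177 = -66.7 m; ΔE = Δλ × 111177 × cos(69.2722°) = -0.0059 × 111177 × 0.353929 = -232.2 m.
Distance = √(ΔE² + ΔN²) = √((-232.2)² + (-66.7)²) = 241.6 m.

242 m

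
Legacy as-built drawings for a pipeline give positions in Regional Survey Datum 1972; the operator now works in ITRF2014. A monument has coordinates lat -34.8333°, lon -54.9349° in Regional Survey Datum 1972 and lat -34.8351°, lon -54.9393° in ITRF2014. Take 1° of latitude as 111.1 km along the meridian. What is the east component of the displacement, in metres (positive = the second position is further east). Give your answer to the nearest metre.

Δφ = -34.8351° − -34.8333° = -0.0018°; Δλ = -54.9393° − -54.9349° = -0.0044°.
ΔN = Δφ × 111100 = -200.0 m; ΔE = Δλ × 111100 × cos(-34.8333°) = -0.0044 × 111100 × 0.820817 = -401.2 m.

ΔE = -401 m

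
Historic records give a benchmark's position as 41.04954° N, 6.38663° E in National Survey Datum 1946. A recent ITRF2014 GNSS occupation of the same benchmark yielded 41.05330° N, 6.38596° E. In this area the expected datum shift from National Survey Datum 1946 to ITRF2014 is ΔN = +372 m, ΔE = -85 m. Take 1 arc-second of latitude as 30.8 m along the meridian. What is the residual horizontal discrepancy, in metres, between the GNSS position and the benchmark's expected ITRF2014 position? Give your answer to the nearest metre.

Observed coordinate differences: Δφ = +0.00376°, Δλ = -0.00067°.
Converting to metres (1° lat = 110880 m, cos φ = 0.754142): observed ΔN = 416.9 m, observed ΔE = -56.0 m.
Subtracting the expected shift leaves a residual of 416.9 − (372) = 44.9 m north and -56.0 − (-85) = 29.0 m east.
Residual distance = √(44.9² + 29.0²) = 53.4 m.

53 m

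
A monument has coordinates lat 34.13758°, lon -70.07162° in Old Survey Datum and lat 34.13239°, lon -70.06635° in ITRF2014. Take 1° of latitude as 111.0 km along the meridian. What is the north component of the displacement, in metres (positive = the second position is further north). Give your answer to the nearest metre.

Δφ = 34.13239° − 34.13758° = -0.00519°; Δλ = -70.06635° − -70.07162° = +0.00527°.
ΔN = Δφ × 111000 = -576.1 m; ΔE = Δλ × 111000 × cos(34.13758°) = +0.00527 × 111000 × 0.827692 = 484.2 m.

ΔN = -576 m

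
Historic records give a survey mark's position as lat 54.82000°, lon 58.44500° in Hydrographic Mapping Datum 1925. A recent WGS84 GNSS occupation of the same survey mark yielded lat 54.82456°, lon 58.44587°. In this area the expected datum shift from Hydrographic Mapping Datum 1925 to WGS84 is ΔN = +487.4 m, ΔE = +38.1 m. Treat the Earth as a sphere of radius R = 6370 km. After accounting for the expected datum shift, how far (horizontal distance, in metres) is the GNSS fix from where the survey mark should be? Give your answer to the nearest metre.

Observed coordinate differences: Δφ = +0.00456°, Δλ = +0.00087°.
Converting to metres (1° lat = 111177 m, cos φ = 0.576147): observed ΔN = 507.0 m, observed ΔE = 55.7 m.
Subtracting the expected shift leaves a residual of 507.0 − (487.4) = 19.6 m north and 55.7 − (38.1) = 17.6 m east.
Residual distance = √(19.6² + 17.6²) = 26.3 m.

26 m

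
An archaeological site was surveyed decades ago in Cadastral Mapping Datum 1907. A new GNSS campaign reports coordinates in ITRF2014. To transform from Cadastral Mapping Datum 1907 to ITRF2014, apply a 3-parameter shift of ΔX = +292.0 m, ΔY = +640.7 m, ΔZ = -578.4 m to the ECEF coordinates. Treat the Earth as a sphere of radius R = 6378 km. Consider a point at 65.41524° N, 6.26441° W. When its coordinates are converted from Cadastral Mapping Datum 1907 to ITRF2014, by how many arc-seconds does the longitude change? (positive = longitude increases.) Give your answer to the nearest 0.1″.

sin φ = 0.909347, cos φ = 0.416039, sin λ = -0.109117, cos λ = 0.994029.
East component: ΔE = −sin λ·ΔX + cos λ·ΔY = −(-0.109117)(292.0) + (0.994029)(640.7) = 668.74 m.
1° of latitude spans πR/180 = 111317 m; at latitude φ, 1° of longitude spans that × cos φ = 46312.2 m, so Δλ = 668.74 / 46312.2 × 3600 = 51.983″.

Δλ = 52.0″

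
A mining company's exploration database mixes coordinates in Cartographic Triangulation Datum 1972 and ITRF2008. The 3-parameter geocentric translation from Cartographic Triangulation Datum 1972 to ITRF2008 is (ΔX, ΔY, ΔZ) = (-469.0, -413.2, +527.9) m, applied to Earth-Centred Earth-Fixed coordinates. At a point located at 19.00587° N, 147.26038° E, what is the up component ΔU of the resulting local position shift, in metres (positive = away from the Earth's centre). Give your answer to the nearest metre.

ΔU = 334 m

The local up (radial) axis is (cos φ cos λ, cos φ sin λ, sin φ), giving ΔU = 372.988 − 211.285 + 171.919 = 333.62 m.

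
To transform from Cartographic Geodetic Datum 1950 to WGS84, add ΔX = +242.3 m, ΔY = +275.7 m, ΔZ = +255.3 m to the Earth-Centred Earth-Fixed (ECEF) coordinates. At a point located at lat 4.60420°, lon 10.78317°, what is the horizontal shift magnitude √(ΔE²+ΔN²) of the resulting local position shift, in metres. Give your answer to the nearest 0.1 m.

323.0 m

The local east axis at (φ, λ) is (−sin λ, cos λ, 0), so ΔE = −sin(10.78317°)·242.3 + cos(10.78317°)·275.7 = 225.50 m.
The local north axis is (−sin φ cos λ, −sin φ sin λ, cos φ), giving ΔN = -19.106 − 4.141 + 254.476 = 231.23 m.
Horizontal magnitude = √(ΔE² + ΔN²) = √(225.50² + 231.23²) = 322.98 m.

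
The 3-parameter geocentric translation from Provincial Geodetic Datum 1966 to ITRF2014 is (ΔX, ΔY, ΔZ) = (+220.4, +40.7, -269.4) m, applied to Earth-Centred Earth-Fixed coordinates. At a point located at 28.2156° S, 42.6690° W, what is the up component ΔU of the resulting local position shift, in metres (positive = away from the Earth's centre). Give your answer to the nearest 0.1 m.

ΔU = 245.9 m

At φ = -28.2156°, λ = -42.6690°: sin φ = -0.472791, cos φ = 0.881175, sin λ = -0.677762, cos λ = 0.735281.
ΔU = cos φ cos λ·ΔX + cos φ sin λ·ΔY + sin φ·ΔZ = (0.881175)(0.735281)(220.4) + (0.881175)(-0.677762)(40.7) + (-0.472791)(-269.4) = 245.86 m.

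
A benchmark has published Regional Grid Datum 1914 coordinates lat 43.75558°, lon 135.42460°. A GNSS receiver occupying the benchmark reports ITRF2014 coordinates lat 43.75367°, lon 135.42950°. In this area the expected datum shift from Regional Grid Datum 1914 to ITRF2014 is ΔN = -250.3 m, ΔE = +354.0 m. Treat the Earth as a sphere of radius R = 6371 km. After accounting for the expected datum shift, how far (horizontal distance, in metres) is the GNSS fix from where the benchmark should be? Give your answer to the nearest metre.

Observed coordinate differences: Δφ = -0.00191°, Δλ = +0.00490°.
Converting to metres (1° lat = 111195 m, cos φ = 0.722297): observed ΔN = -212.4 m, observed ΔE = 393.5 m.
Subtracting the expected shift leaves a residual of -212.4 − (-250.3) = 37.9 m north and 393.5 − (354.0) = 39.5 m east.
Residual distance = √(37.9² + 39.5²) = 54.8 m.

55 m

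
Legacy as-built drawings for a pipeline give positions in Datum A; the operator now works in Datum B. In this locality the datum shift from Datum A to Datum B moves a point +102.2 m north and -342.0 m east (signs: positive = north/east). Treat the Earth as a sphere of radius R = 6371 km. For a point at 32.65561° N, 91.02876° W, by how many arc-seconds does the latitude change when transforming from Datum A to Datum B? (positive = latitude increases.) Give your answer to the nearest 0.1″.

On a sphere of radius R, 1 rad of latitude = R, so Δφ = ΔN / R = 102.2 / 6371000 = 1.6041e-05 rad = 3.309″.

Δφ = 3.3″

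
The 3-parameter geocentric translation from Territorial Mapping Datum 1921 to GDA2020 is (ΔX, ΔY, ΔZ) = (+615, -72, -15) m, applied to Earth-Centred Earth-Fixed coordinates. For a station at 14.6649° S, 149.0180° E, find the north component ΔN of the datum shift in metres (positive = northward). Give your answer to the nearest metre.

The local north axis is (−sin φ cos λ, −sin φ sin λ, cos φ), giving ΔN = -133.483 − 9.383 − 14.511 = -157.38 m.

ΔN = -157 m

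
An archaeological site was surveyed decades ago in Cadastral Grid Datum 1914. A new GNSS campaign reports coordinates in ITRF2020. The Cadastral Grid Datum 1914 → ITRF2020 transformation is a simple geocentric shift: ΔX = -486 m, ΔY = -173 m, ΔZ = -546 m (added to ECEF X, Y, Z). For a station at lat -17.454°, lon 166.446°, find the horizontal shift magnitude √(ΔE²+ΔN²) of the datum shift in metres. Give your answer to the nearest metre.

The local east axis at (φ, λ) is (−sin λ, cos λ, 0), so ΔE = −sin(166.446°)·(-486) + cos(166.446°)·(-173) = 282.08 m.
The local north axis is (−sin φ cos λ, −sin φ sin λ, cos φ), giving ΔN = 141.711 − 12.161 − 520.861 = -391.31 m.
Horizontal magnitude = √(ΔE² + ΔN²) = √(282.08² + (-391.31)²) = 482.38 m.

482 m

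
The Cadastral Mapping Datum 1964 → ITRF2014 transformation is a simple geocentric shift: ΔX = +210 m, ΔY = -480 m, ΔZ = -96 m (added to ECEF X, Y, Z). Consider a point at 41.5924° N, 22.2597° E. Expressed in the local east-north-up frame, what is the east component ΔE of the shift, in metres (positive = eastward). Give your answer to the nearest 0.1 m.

ΔE = -523.8 m

The local east axis at (φ, λ) is (−sin λ, cos λ, 0), so ΔE = −sin(22.2597°)·210 + cos(22.2597°)·(-480) = -523.78 m.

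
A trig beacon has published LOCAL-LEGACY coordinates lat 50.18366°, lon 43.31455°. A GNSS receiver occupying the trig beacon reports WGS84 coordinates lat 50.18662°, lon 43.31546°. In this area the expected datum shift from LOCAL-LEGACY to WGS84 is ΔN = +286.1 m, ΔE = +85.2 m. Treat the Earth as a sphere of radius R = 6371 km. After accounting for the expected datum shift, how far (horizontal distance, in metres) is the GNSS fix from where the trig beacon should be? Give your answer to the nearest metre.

Observed coordinate differences: Δφ = +0.00296°, Δλ = +0.00091°.
Converting to metres (1° lat = 111195 m, cos φ = 0.640329): observed ΔN = 329.1 m, observed ΔE = 64.8 m.
Subtracting the expected shift leaves a residual of 329.1 − (286.1) = 43.0 m north and 64.8 − (85.2) = -20.4 m east.
Residual distance = √(43.0² + (-20.4)²) = 47.6 m.

48 m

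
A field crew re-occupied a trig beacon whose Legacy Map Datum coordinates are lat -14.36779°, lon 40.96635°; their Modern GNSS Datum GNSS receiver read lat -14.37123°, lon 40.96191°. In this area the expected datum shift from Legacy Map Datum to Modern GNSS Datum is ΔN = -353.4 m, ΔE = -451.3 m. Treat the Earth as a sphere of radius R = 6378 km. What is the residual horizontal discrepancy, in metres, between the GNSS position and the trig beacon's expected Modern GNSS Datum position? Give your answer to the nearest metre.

40 m

Observed coordinate differences: Δφ = -0.00344°, Δλ = -0.00444°.
Converting to metres (1° lat = 111317 m, cos φ = 0.968723): observed ΔN = -382.9 m, observed ΔE = -478.8 m.
Subtracting the expected shift leaves a residual of -382.9 − (-353.4) = -29.5 m north and -478.8 − (-451.3) = -27.5 m east.
Residual distance = √((-29.5)² + (-27.5)²) = 40.3 m.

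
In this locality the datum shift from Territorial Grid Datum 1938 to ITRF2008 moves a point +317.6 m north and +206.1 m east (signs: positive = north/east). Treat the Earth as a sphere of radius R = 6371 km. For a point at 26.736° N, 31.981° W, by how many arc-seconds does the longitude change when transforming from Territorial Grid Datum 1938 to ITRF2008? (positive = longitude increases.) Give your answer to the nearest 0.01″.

At latitude 26.736°, cos φ = 0.893089.
One radian of longitude at latitude φ spans R cos φ, so Δλ = ΔE / (R cos φ) = 206.1 / (6371000 × 0.893089) = 3.6222e-05 rad = 7.471″.

Δλ = 7.47″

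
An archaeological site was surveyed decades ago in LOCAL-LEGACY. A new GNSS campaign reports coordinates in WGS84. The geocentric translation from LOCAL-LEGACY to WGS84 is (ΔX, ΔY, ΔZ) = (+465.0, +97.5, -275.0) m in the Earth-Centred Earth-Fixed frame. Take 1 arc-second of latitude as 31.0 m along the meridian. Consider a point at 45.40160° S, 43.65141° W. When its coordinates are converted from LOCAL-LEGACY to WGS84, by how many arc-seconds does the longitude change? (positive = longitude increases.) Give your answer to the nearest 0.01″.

sin φ = -0.712046, cos φ = 0.702133, sin λ = -0.690269, cos λ = 0.723553.
East component: ΔE = −sin λ·ΔX + cos λ·ΔY = −(-0.690269)(465.0) + (0.723553)(97.5) = 391.52 m.
1° of latitude spans 3600 × 31.00 = 111600 m; at latitude φ, 1° of longitude spans that × cos φ = 78358.1 m, so Δλ = 391.52 / 78358.1 × 3600 = 17.988″.

Δλ = 17.99″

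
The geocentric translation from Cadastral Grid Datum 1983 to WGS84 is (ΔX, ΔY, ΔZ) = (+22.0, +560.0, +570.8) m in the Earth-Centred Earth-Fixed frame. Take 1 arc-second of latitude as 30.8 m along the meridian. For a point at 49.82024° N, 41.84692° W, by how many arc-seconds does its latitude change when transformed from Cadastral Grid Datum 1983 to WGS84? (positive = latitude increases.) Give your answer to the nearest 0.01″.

sin φ = 0.764024, cos φ = 0.645188, sin λ = -0.667143, cos λ = 0.744930.
North component: ΔN = −sin φ cos λ·ΔX − sin φ sin λ·ΔY + cos φ·ΔZ = −(0.764024)(0.744930)(22.0) − (0.764024)(-0.667143)(560.0) + (0.645188)(570.8) = 641.19 m.
1° of latitude spans 3600 × 30.80 = 110880 m, so Δφ = 641.19 / 110880 × 3600 = 20.818″.

Δφ = 20.82″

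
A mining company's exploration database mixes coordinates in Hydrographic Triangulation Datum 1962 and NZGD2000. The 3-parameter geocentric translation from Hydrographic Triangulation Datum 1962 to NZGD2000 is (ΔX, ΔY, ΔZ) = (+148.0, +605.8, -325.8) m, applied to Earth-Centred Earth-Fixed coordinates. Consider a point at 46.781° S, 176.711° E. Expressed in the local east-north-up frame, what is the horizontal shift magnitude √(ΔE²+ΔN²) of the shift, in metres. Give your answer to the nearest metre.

685 m

The local east axis at (φ, λ) is (−sin λ, cos λ, 0), so ΔE = −sin(176.711°)·148.0 + cos(176.711°)·605.8 = -613.29 m.
The local north axis is (−sin φ cos λ, −sin φ sin λ, cos φ), giving ΔN = -107.676 + 25.328 − 223.104 = -305.45 m.
Horizontal magnitude = √(ΔE² + ΔN²) = √((-613.29)² + (-305.45)²) = 685.15 m.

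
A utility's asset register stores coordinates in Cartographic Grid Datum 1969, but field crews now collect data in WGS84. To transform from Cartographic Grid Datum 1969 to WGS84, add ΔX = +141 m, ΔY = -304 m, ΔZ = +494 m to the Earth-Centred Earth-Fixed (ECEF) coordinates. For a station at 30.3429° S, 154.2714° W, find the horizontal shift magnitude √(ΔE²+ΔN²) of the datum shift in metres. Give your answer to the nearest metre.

544 m

At φ = -30.3429°, λ = -154.2714°: sin φ = -0.505174, cos φ = 0.863018, sin λ = -0.434109, cos λ = -0.900860.
ΔE = −sin λ·ΔX + cos λ·ΔY = −(-0.434109)·(141) + (-0.900860)·(-304) = 335.07 m.
ΔN = −sin φ cos λ·ΔX − sin φ sin λ·ΔY + cos φ·ΔZ = −(-0.505174)(-0.900860)(141) − (-0.505174)(-0.434109)(-304) + (0.863018)(494) = 428.83 m.
Horizontal magnitude = √(ΔE² + ΔN²) = √(335.07² + 428.83²) = 544.21 m.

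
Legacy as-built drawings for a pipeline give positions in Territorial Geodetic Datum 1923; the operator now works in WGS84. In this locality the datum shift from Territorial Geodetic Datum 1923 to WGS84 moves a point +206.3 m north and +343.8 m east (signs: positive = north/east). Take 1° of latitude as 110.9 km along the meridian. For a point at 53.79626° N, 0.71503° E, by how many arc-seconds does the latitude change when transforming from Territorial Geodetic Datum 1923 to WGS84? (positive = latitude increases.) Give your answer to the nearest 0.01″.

Δφ = 6.70″

1° of latitude = 110.9 km, so Δφ = 206.3 / 110900 = 0.0018602° = 6.697″.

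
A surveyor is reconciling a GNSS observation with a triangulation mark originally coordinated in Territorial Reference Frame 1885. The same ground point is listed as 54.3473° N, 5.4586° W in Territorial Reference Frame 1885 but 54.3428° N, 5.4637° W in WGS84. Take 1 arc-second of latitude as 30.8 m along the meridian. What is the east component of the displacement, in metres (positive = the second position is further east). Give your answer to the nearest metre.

Δφ = 54.3428° − 54.3473° = -0.0045°; Δλ = -5.4637° − -5.4586° = -0.0051°.
1° of latitude = 3600 × 30.80 = 110880 m.
ΔN = Δφ × 110880 = -499.0 m; ΔE = Δλ × 110880 × cos(54.3473°) = -0.0051 × 110880 × 0.582871 = -329.6 m.

ΔE = -330 m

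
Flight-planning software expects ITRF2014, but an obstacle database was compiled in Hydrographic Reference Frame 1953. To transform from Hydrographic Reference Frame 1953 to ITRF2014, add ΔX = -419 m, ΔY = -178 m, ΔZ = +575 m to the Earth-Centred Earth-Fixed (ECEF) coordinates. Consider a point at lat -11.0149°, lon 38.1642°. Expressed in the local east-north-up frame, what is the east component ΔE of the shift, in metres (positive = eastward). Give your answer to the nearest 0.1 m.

At φ = -11.0149°, λ = 38.1642°: sin φ = -0.191064, cos φ = 0.981578, sin λ = 0.617917, cos λ = 0.786243.
ΔE = −sin λ·ΔX + cos λ·ΔY = −(0.617917)·(-419) + (0.786243)·(-178) = 118.96 m.

ΔE = 119.0 m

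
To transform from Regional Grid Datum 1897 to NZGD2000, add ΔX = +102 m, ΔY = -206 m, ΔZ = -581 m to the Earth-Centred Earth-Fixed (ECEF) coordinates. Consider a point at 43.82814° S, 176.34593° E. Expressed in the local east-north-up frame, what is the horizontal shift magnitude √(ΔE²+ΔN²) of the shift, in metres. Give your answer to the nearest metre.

At φ = -43.82814°, λ = 176.34593°: sin φ = -0.692498, cos φ = 0.721420, sin λ = 0.063732, cos λ = -0.997967.
ΔE = −sin λ·ΔX + cos λ·ΔY = −(0.063732)·(102) + (-0.997967)·(-206) = 199.08 m.
ΔN = −sin φ cos λ·ΔX − sin φ sin λ·ΔY + cos φ·ΔZ = −(-0.692498)(-0.997967)(102) − (-0.692498)(0.063732)(-206) + (0.721420)(-581) = -498.73 m.
Horizontal magnitude = √(ΔE² + ΔN²) = √(199.08² + (-498.73)²) = 536.99 m.

537 m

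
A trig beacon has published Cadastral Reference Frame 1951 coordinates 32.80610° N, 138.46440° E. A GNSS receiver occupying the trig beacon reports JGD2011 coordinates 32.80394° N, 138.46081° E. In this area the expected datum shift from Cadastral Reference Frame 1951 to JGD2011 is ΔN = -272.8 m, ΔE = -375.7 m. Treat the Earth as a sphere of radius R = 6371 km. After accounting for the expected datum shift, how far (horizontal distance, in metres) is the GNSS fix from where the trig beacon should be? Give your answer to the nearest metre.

Observed coordinate differences: Δφ = -0.00216°, Δλ = -0.00359°.
Converting to metres (1° lat = 111195 m, cos φ = 0.840509): observed ΔN = -240.2 m, observed ΔE = -335.5 m.
Subtracting the expected shift leaves a residual of -240.2 − (-272.8) = 32.6 m north and -335.5 − (-375.7) = 40.2 m east.
Residual distance = √(32.6² + 40.2²) = 51.8 m.

52 m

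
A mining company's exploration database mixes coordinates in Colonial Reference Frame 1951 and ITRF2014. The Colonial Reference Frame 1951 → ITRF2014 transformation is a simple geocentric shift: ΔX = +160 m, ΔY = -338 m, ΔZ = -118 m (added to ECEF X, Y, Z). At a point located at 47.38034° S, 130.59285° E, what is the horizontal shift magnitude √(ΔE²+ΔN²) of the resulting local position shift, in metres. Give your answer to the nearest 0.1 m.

359.1 m

The local east axis at (φ, λ) is (−sin λ, cos λ, 0), so ΔE = −sin(130.59285°)·160 + cos(130.59285°)·(-338) = 98.43 m.
The local north axis is (−sin φ cos λ, −sin φ sin λ, cos φ), giving ΔN = -76.610 − 188.868 − 79.901 = -345.38 m.
Horizontal magnitude = √(ΔE² + ΔN²) = √(98.43² + (-345.38)²) = 359.13 m.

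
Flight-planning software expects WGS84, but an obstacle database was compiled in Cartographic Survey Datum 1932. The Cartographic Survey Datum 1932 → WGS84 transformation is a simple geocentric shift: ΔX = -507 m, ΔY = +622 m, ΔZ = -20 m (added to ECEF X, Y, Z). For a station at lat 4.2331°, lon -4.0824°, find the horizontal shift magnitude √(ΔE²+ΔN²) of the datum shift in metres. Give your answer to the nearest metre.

The local east axis at (φ, λ) is (−sin λ, cos λ, 0), so ΔE = −sin(-4.0824°)·(-507) + cos(-4.0824°)·622 = 584.33 m.
The local north axis is (−sin φ cos λ, −sin φ sin λ, cos φ), giving ΔN = 37.329 + 3.269 − 19.945 = 20.65 m.
Horizontal magnitude = √(ΔE² + ΔN²) = √(584.33² + 20.65²) = 584.69 m.

585 m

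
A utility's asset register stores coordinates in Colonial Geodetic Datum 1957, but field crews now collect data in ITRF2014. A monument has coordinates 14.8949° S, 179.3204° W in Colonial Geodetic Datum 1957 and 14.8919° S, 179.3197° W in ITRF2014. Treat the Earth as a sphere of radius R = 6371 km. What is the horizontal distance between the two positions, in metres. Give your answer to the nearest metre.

Δφ = -14.8919° − -14.8949° = +0.0030°; Δλ = -179.3197° − -179.3204° = +0.0007°.
1° along a meridian = πR/180 = 111195 m.
ΔN = Δφ × 111195 = 333.6 m; ΔE = Δλ × 111195 × cos(-14.8949°) = +0.0007 × 111195 × 0.966399 = 75.2 m.
Distance = √(ΔE² + ΔN²) = √(75.2² + 333.6²) = 342.0 m.

342 m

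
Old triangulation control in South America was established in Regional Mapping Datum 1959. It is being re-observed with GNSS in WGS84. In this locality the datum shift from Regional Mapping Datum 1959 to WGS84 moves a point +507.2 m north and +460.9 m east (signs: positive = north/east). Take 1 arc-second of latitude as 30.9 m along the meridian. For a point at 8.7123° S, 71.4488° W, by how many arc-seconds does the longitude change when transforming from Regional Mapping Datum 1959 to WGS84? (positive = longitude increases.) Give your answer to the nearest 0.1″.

Δλ = 15.1″

At latitude -8.7123°, cos φ = 0.988461.
1″ of longitude at this latitude = 30.90 × cos φ = 30.5435 m, so Δλ = 460.9 / 30.5435 = 15.090″.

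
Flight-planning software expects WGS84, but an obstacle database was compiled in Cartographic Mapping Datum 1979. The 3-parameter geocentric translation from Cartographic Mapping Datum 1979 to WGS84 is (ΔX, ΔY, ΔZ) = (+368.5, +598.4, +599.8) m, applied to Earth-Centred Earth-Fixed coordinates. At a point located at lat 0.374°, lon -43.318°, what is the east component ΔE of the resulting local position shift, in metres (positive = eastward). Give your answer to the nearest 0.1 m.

ΔE = 688.2 m

The local east axis at (φ, λ) is (−sin λ, cos λ, 0), so ΔE = −sin(-43.318°)·368.5 + cos(-43.318°)·598.4 = 688.18 m.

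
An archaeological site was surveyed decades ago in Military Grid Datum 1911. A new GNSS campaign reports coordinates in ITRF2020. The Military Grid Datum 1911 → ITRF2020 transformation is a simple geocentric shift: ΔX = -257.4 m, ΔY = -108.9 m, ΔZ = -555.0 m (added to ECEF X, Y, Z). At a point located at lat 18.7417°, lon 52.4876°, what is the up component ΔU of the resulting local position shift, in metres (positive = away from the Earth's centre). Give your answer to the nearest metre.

At φ = 18.7417°, λ = 52.4876°: sin φ = 0.321302, cos φ = 0.946977, sin λ = 0.793222, cos λ = 0.608933.
ΔU = cos φ cos λ·ΔX + cos φ sin λ·ΔY + sin φ·ΔZ = (0.946977)(0.608933)(-257.4) + (0.946977)(0.793222)(-108.9) + (0.321302)(-555.0) = -408.55 m.

ΔU = -409 m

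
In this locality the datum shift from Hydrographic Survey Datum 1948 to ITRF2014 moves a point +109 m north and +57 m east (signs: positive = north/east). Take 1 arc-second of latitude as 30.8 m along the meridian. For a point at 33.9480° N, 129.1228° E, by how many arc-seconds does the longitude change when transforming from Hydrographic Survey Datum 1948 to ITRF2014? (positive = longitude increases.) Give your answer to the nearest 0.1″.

At latitude 33.9480°, cos φ = 0.829545.
1″ of longitude at this latitude = 30.80 × cos φ = 25.5500 m, so Δλ = 57.0 / 25.5500 = 2.231″.

Δλ = 2.2″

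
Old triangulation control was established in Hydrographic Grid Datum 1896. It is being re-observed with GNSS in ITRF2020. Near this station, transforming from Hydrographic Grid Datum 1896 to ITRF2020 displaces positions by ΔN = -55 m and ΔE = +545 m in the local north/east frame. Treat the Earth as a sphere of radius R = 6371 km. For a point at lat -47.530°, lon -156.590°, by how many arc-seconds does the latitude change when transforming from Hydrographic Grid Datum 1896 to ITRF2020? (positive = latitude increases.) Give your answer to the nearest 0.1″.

Δφ = -1.8″

On a sphere of radius R, 1 rad of latitude = R, so Δφ = ΔN / R = -55.0 / 6371000 = -8.6329e-06 rad = -1.781″.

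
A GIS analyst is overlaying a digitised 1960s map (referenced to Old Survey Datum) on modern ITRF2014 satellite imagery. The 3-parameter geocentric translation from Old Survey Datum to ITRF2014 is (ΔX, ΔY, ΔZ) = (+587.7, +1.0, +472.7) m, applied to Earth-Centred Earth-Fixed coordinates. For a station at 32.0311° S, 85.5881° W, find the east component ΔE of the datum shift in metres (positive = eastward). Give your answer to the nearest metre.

At φ = -32.0311°, λ = -85.5881°: sin φ = -0.530380, cos φ = 0.847760, sin λ = -0.997037, cos λ = 0.076926.
ΔE = −sin λ·ΔX + cos λ·ΔY = −(-0.997037)·(587.7) + (0.076926)·(1.0) = 586.04 m.

ΔE = 586 m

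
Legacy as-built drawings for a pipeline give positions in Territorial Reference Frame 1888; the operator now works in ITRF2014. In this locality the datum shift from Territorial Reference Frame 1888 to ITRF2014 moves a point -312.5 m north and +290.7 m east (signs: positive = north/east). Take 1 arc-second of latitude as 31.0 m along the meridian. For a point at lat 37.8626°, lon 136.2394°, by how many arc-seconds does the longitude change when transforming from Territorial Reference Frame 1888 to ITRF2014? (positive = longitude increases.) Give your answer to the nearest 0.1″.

At latitude 37.8626°, cos φ = 0.789485.
1″ of longitude at this latitude = 31.00 × cos φ = 24.4740 m, so Δλ = 290.7 / 24.4740 = 11.878″.

Δλ = 11.9″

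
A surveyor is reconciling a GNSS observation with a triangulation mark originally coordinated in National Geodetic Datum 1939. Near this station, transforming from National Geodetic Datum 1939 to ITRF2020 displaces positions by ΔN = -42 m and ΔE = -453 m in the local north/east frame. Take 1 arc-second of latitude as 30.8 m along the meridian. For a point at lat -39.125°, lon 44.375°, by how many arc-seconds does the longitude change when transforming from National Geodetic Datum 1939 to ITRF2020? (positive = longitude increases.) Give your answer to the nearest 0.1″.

At latitude -39.125°, cos φ = 0.775771.
1″ of longitude at this latitude = 30.80 × cos φ = 23.8938 m, so Δλ = -453.0 / 23.8938 = -18.959″.

Δλ = -19.0″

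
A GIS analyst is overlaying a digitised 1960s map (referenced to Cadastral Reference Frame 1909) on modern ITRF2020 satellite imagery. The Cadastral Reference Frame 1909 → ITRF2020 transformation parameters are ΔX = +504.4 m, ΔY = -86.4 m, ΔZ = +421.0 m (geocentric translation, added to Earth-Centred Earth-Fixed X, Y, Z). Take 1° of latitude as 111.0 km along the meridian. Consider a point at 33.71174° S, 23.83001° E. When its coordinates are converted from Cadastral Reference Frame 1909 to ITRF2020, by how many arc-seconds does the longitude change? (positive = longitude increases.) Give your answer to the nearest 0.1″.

Δλ = -11.0″

sin φ = -0.555015, cos φ = 0.831840, sin λ = 0.404024, cos λ = 0.914748.
East component: ΔE = −sin λ·ΔX + cos λ·ΔY = −(0.404024)(504.4) + (0.914748)(-86.4) = -282.82 m.
1° of latitude spans 111000 m; at latitude φ, 1° of longitude spans that × cos φ = 92334.3 m, so Δλ = -282.82 / 92334.3 × 3600 = -11.027″.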